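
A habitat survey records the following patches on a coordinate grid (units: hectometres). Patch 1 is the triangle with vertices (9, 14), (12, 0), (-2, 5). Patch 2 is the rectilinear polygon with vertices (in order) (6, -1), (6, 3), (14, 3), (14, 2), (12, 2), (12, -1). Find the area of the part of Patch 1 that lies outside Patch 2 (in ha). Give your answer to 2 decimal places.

79.89

|Patch 1| = 90.5, |Patch 1∩Patch 2| = 10.6071.
|Patch 1 ∖ Patch 2| = |Patch 1| − |Patch 1∩Patch 2| = 90.5 − 10.6071 = 79.89.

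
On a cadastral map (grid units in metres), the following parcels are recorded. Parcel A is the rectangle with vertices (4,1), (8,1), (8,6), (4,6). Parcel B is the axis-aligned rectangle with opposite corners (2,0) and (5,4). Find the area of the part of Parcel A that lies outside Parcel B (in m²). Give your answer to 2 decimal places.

17.00

|Parcel A∩Parcel B|: x∈[4,5], y∈[1,4] → 1·3 = 3.
|Parcel A| = 20.
|Parcel A ∖ Parcel B| = |Parcel A| − |Parcel A∩Parcel B| = 20 − 3 = 17.00.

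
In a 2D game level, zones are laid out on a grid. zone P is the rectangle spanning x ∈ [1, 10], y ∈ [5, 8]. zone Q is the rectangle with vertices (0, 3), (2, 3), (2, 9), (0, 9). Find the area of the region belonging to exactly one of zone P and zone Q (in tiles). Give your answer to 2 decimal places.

|zone P∩zone Q|: x∈[1,2], y∈[5,8] → 1·3 = 3.
|zone P △ zone Q| = |zone P| + |zone Q| − 2·|zone P∩zone Q| = 27 + 12 − 6 = 33.00.

33.00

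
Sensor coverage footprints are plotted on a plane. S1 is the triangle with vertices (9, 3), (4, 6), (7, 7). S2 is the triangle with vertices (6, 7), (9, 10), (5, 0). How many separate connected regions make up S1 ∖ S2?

2

S1 ∖ S2 splits into 2 disjoint pieces (area 2.4588, area 1.5566).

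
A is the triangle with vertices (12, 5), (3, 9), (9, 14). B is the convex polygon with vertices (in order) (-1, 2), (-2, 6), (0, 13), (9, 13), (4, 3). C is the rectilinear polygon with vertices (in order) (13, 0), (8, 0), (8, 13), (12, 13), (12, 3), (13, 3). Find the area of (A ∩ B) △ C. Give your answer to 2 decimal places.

66.31

|A ∩ B| = 13.3091.
|(A ∩ B) ∩ C| = 1.
|(A ∩ B) △ C| = 13.3091 + 55 − 2 = 66.31.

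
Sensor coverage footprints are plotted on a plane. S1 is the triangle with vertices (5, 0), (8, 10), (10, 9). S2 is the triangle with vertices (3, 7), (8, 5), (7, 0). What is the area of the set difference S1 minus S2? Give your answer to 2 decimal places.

|S1| = 11.5, |S1∩S2| = 3.0677.
|S1 ∖ S2| = |S1| − |S1∩S2| = 11.5 − 3.0677 = 8.43.

8.43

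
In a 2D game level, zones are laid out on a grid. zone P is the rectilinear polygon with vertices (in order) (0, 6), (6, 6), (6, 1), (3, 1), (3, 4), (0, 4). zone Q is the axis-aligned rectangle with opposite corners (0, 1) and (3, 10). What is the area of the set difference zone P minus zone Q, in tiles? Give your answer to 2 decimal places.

|zone P| = 21, |zone P∩zone Q| = 6.
|zone P ∖ zone Q| = |zone P| − |zone P∩zone Q| = 21 − 6 = 15.00.

15.00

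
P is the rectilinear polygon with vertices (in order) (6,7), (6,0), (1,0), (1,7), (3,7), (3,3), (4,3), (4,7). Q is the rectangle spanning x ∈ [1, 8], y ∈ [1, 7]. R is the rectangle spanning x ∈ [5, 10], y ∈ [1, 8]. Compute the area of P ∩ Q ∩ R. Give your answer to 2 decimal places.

The intersection is the polygon with vertices (5,1), (5,7), (6,7), (6,1).
By the shoelace formula its area is 6.00.

6.00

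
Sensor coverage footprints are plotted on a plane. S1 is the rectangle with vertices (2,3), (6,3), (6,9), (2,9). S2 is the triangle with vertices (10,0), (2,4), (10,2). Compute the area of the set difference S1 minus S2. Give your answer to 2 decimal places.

23.00

|S1| = 24, |S1∩S2| = 1.
|S1 ∖ S2| = |S1| − |S1∩S2| = 24 − 1 = 23.00.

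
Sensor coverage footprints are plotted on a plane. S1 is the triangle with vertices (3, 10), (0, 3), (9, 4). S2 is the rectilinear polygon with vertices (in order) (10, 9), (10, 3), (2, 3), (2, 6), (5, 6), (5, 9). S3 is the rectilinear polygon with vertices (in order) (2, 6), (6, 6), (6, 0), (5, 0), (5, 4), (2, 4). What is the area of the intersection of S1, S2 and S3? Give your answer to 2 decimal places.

8.39

The intersection is the polygon with vertices (5,3.556), (5,4), (2,4), (2,6), (5,6), (6,6), (6,3.667).
By the shoelace formula its area is 8.39.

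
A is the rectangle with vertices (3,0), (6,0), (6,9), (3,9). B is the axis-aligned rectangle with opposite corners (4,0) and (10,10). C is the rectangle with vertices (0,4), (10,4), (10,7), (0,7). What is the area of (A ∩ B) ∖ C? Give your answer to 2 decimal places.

|A ∩ B| = 18.
|(A ∩ B) ∩ C| = 6.
|(A ∩ B) ∖ C| = 18 − 6 = 12.00.

12.00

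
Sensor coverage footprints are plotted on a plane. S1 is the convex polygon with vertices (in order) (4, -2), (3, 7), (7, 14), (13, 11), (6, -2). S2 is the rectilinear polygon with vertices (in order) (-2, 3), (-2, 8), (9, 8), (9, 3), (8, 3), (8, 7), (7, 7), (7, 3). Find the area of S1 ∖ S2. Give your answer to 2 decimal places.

|S1| = 87, |S1∩S2| = 24.7375.
|S1 ∖ S2| = |S1| − |S1∩S2| = 87 − 24.7375 = 62.26.

62.26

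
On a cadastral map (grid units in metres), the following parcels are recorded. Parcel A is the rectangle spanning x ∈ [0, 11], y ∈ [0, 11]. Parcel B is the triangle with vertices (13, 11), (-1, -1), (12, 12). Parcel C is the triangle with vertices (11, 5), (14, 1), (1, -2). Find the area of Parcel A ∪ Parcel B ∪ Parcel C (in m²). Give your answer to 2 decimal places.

By inclusion–exclusion:
Individual areas: |Parcel A| = 121, |Parcel B| = 13, |Parcel C| = 30.5.
|Parcel A∩Parcel B| = 10.2024.
|Parcel A∩Parcel C| = 17.652.
|Parcel B∩Parcel C| = 0.
|Parcel A∩Parcel B∩Parcel C| = 0.
|Parcel A ∪ Parcel B ∪ Parcel C| = 164.5 − 27.8544 + 0 = 136.65.

136.65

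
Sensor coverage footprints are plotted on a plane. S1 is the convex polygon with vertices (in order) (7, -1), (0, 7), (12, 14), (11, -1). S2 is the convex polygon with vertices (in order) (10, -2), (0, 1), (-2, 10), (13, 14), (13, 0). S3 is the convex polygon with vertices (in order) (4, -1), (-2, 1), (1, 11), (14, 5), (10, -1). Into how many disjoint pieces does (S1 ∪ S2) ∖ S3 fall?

(S1 ∪ S2) ∖ S3 splits into 3 disjoint pieces (area 50.1681, area 8.4167, area 8.0363).

3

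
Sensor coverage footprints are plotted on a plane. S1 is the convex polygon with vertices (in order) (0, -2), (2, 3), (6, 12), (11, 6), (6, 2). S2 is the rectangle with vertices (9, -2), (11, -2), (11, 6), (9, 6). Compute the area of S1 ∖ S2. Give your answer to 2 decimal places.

|S1| = 56, |S1∩S2| = 1.6.
|S1 ∖ S2| = |S1| − |S1∩S2| = 56 − 1.6 = 54.40.

54.40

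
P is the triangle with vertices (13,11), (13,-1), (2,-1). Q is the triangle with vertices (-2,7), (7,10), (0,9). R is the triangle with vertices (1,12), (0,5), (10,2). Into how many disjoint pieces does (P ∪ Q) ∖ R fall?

3

(P ∪ Q) ∖ R splits into 3 disjoint pieces (area 61.6566, area 1.9667, area 1.1451).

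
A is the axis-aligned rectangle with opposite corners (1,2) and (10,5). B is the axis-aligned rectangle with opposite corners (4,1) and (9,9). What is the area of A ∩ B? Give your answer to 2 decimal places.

|A∩B|: x∈[4,9], y∈[2,5] → 5·3 = 15.

15.00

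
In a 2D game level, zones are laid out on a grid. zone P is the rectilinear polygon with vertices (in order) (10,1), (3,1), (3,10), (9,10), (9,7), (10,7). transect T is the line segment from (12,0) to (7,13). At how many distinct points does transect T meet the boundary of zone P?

4

The segment meets the boundary at (8.154,10), (9,7.8), (9.308,7), (10,5.2).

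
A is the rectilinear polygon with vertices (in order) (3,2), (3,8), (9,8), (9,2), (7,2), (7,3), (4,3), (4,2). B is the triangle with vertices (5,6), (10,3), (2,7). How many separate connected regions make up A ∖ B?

2

A ∖ B splits into 2 disjoint pieces (area 15, area 16.1333).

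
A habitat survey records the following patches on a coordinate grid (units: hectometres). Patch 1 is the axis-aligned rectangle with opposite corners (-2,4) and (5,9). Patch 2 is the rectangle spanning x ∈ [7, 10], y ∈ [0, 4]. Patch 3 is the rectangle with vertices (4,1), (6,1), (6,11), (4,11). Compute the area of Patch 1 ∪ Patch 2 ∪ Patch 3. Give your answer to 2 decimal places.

By inclusion–exclusion:
Individual areas: |Patch 1| = 35, |Patch 2| = 12, |Patch 3| = 20.
|Patch 1∩Patch 2| = 0 (no overlap).
|Patch 1∩Patch 3|: x∈[4,5], y∈[4,9] → 1·5 = 5.
|Patch 2∩Patch 3| = 0 (no overlap).
|Patch 1∩Patch 2∩Patch 3| = 0.
|Patch 1 ∪ Patch 2 ∪ Patch 3| = 67 − 5 + 0 = 62.00.

62.00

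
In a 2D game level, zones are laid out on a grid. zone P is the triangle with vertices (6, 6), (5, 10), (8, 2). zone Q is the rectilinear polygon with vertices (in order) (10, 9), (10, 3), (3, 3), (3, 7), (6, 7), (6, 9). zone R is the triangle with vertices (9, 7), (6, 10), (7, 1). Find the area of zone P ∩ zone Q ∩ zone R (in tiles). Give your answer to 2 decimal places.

The intersection is the polygon with vertices (7.625,3), (7.5,3), (6.571,4.857), (6.421,6.21).
By the shoelace formula its area is 0.69.

0.69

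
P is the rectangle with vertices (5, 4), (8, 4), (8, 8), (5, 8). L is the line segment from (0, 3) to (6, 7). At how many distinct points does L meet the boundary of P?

1

The segment meets the boundary at (5,6.333).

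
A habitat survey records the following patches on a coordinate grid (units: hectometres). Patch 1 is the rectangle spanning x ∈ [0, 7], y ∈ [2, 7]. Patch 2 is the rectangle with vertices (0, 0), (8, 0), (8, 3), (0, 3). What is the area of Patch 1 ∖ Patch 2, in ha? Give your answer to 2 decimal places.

28.00

|Patch 1∩Patch 2|: x∈[0,7], y∈[2,3] → 7·1 = 7.
|Patch 1| = 35.
|Patch 1 ∖ Patch 2| = |Patch 1| − |Patch 1∩Patch 2| = 35 − 7 = 28.00.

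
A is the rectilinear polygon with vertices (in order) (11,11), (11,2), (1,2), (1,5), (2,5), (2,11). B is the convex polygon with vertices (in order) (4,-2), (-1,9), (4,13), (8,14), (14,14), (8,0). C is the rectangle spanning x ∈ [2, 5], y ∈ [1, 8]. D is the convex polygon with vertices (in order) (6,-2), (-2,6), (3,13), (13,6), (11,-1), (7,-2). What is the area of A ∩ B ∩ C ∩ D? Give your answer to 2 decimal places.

The intersection is the polygon with vertices (2,2.4), (2,5), (2,8), (5,8), (5,2), (2.182,2).
By the shoelace formula its area is 17.96.

17.96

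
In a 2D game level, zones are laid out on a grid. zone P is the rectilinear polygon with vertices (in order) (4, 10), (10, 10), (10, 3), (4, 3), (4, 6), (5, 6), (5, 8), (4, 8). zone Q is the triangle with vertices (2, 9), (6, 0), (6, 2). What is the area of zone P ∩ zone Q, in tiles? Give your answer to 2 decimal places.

The intersection is the polygon with vertices (4.667,3), (4,4.5), (4,5.5), (5.429,3).
By the shoelace formula its area is 1.29.

1.29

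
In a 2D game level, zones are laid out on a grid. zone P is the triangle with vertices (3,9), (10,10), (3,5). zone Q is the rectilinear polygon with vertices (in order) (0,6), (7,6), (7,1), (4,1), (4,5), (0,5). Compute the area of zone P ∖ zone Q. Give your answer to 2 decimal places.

|zone P| = 14, |zone P∩zone Q| = 0.7.
|zone P ∖ zone Q| = |zone P| − |zone P∩zone Q| = 14 − 0.7 = 13.30.

13.30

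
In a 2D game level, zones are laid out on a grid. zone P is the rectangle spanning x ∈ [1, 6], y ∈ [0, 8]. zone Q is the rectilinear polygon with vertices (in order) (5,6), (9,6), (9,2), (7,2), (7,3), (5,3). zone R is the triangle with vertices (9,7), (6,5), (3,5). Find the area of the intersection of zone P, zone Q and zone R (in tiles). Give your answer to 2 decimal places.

The intersection is the polygon with vertices (5,5.667), (6,6), (6,5), (5,5).
By the shoelace formula its area is 0.83.

0.83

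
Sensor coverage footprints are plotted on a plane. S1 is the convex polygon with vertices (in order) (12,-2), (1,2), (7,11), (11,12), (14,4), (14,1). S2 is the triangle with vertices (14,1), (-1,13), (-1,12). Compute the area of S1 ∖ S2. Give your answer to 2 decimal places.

107.27

|S1| = 110, |S1∩S2| = 2.7271.
|S1 ∖ S2| = |S1| − |S1∩S2| = 110 − 2.7271 = 107.27.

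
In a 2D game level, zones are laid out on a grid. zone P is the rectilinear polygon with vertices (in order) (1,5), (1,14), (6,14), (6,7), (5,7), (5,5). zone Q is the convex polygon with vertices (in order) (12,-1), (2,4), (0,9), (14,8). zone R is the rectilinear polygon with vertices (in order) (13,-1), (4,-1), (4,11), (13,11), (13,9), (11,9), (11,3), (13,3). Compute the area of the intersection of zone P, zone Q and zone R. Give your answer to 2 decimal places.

5.29

The intersection is the polygon with vertices (6,8.571), (6,7), (5,7), (5,5), (4,5), (4,8.714).
By the shoelace formula its area is 5.29.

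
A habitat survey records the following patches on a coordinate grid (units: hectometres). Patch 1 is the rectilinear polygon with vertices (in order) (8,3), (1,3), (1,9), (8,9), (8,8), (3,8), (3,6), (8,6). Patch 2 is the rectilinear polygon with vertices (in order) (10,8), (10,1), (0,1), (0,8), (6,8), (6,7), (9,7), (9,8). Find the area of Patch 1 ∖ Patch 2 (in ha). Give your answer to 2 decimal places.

|Patch 1| = 32, |Patch 1∩Patch 2| = 25.
|Patch 1 ∖ Patch 2| = |Patch 1| − |Patch 1∩Patch 2| = 32 − 25 = 7.00.

7.00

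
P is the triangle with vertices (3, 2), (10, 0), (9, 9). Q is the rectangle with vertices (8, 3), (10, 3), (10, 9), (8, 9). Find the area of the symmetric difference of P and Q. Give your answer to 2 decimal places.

|P| = 30.5, |Q| = 12, |P∩Q| = 7.4167.
|P △ Q| = |P| + |Q| − 2·|P∩Q| = 30.5 + 12 − 14.8333 = 27.67.

27.67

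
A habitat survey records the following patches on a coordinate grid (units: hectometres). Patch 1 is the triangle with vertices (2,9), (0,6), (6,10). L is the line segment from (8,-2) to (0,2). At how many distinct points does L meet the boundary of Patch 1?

The segment lies entirely outside Patch 1 and never meets its boundary.

0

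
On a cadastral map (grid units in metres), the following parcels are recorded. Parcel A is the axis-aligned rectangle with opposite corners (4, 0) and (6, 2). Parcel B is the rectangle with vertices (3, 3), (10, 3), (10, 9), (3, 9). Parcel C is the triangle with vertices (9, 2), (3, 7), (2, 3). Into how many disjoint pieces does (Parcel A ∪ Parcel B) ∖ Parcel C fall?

(Parcel A ∪ Parcel B) ∖ Parcel C splits into 2 disjoint pieces (area 4, area 32.4).

2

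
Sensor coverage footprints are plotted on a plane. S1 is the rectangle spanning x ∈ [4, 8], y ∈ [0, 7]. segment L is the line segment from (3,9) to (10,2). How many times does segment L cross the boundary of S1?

2

The segment meets the boundary at (8,4), (5,7).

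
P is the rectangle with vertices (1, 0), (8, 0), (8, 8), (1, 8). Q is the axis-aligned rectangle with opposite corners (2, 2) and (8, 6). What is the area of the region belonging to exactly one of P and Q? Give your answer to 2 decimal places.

32.00

|P∩Q|: x∈[2,8], y∈[2,6] → 6·4 = 24.
|P △ Q| = |P| + |Q| − 2·|P∩Q| = 56 + 24 − 48 = 32.00.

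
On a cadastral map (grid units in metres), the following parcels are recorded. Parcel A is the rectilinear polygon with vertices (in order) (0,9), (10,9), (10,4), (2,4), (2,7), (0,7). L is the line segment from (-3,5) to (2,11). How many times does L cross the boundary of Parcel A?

2

The segment meets the boundary at (0.333,9), (0,8.6).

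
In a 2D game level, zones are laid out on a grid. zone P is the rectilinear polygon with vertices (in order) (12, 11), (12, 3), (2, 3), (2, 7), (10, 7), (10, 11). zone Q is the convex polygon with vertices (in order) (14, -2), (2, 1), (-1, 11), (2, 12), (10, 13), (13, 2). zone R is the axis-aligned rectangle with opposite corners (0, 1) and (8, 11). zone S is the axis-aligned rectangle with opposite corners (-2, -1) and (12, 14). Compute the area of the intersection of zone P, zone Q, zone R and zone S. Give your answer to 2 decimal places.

The intersection is the polygon with vertices (2,7), (8,7), (8,3), (2,3).
By the shoelace formula its area is 24.00.

24.00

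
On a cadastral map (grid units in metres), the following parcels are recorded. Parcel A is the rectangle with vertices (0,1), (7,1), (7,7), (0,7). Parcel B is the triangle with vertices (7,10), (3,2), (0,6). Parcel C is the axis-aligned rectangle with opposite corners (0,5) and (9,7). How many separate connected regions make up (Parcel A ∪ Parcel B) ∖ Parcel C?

(Parcel A ∪ Parcel B) ∖ Parcel C splits into 2 disjoint pieces (area 28, area 5.625).

2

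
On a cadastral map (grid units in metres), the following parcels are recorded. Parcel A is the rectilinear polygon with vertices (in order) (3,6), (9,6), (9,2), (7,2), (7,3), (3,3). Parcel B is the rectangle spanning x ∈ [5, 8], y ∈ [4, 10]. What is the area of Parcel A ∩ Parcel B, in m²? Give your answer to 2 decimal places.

6.00

The intersection is the polygon with vertices (8,6), (8,4), (5,4), (5,6).
By the shoelace formula its area is 6.00.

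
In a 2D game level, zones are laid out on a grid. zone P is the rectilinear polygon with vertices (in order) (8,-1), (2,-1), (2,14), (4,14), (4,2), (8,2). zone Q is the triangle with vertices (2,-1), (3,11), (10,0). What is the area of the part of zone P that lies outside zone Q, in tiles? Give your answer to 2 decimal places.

15.04

|zone P| = 42, |zone P∩zone Q| = 26.9643.
|zone P ∖ zone Q| = |zone P| − |zone P∩zone Q| = 42 − 26.9643 = 15.04.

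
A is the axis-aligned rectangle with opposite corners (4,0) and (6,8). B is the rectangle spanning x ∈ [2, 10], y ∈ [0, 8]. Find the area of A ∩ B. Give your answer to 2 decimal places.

|A∩B|: x∈[4,6], y∈[0,8] → 2·8 = 16.

16.00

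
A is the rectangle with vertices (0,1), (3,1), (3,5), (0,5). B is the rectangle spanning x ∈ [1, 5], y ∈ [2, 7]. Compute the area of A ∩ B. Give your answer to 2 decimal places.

|A∩B|: x∈[1,3], y∈[2,5] → 2·3 = 6.

6.00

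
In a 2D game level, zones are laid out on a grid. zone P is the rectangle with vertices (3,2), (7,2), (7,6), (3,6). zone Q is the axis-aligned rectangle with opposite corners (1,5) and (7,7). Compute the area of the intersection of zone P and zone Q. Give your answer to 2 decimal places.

|zone P∩zone Q|: x∈[3,7], y∈[5,6] → 4·1 = 4.

4.00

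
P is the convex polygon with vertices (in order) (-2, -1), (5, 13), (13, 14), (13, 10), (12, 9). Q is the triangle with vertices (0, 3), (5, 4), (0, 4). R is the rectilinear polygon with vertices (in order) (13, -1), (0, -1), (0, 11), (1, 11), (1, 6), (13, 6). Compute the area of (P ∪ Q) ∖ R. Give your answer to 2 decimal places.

65.02

|P ∪ Q| = 84.75.
|(P ∪ Q) ∩ R| = 19.7286.
|(P ∪ Q) ∖ R| = 84.75 − 19.7286 = 65.02.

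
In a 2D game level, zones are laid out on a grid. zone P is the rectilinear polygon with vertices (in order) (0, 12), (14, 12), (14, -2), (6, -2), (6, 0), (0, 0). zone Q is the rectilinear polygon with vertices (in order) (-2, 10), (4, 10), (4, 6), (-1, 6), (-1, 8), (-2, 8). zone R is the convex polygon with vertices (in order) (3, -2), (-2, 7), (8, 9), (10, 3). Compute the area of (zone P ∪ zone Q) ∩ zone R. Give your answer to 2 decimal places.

The region (zone P ∪ zone Q) ∩ zone R is the polygon with vertices (1.889,0), (0,3.4), (0,6), (-1,6), (-1,7.2), (8,9), (10,3), (5.8,0).
By the shoelace formula its area is 69.39.

69.39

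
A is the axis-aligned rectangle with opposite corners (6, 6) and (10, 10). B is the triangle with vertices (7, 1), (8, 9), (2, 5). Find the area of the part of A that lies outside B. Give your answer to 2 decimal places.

|A| = 16, |A∩B| = 4.1042.
|A ∖ B| = |A| − |A∩B| = 16 − 4.1042 = 11.90.

11.90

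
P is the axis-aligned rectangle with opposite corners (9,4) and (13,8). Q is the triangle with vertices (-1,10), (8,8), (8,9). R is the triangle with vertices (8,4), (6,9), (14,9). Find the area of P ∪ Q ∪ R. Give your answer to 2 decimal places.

33.00

By inclusion–exclusion:
Individual areas: |P| = 16, |Q| = 4.5, |R| = 20.
|P∩Q| = 0.
|P∩R| = 6.0167.
|Q∩R| = 1.4878.
|P∩Q∩R| = 0.
|P ∪ Q ∪ R| = 40.5 − 7.5045 + 0 = 33.00.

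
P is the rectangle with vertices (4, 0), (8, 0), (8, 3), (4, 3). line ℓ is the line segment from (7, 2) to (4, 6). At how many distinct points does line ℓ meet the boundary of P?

1

The segment meets the boundary at (6.25,3).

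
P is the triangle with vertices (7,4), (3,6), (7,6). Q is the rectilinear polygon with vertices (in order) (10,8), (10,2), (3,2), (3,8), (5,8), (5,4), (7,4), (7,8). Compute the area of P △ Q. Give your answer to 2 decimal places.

36.00

|P| = 4, |Q| = 34, |P∩Q| = 1.
|P △ Q| = |P| + |Q| − 2·|P∩Q| = 4 + 34 − 2 = 36.00.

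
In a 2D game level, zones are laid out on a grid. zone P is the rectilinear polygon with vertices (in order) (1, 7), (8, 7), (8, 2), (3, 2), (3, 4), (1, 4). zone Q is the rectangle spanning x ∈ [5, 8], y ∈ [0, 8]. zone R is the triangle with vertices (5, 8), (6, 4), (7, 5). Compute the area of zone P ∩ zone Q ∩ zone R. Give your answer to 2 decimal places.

The intersection is the polygon with vertices (5.667,7), (7,5), (6,4), (5.25,7).
By the shoelace formula its area is 2.29.

2.29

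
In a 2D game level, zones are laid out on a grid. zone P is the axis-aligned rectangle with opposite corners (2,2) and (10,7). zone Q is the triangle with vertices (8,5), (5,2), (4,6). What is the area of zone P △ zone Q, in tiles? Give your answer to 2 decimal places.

32.50

|zone P| = 40, |zone Q| = 7.5, |zone P∩zone Q| = 7.5.
|zone P △ zone Q| = |zone P| + |zone Q| − 2·|zone P∩zone Q| = 40 + 7.5 − 15 = 32.50.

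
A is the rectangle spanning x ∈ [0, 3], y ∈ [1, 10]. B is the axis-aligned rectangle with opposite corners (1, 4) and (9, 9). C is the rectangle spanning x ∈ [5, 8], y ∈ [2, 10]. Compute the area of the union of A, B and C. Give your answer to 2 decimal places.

By inclusion–exclusion:
Individual areas: |A| = 27, |B| = 40, |C| = 24.
|A∩B|: x∈[1,3], y∈[4,9] → 2·5 = 10.
|A∩C| = 0 (no overlap).
|B∩C|: x∈[5,8], y∈[4,9] → 3·5 = 15.
|A∩B∩C| = 0.
|A ∪ B ∪ C| = 91 − 25 + 0 = 66.00.

66.00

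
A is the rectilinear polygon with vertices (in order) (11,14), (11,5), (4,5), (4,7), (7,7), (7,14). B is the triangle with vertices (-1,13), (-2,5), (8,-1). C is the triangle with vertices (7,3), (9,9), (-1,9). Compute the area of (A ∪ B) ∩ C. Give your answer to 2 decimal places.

16.08

|A ∪ B| = 84.9841.
|(A ∪ B) ∩ C| = 16.08.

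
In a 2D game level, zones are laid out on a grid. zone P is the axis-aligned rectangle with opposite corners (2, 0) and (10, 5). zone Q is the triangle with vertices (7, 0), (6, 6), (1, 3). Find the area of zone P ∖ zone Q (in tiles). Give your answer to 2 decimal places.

|zone P| = 40, |zone P∩zone Q| = 15.0333.
|zone P ∖ zone Q| = |zone P| − |zone P∩zone Q| = 40 − 15.0333 = 24.97.

24.97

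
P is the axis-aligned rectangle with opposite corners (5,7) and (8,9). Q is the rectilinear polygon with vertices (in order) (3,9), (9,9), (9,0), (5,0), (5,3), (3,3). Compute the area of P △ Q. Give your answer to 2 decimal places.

|P| = 6, |Q| = 48, |P∩Q| = 6.
|P △ Q| = |P| + |Q| − 2·|P∩Q| = 6 + 48 − 12 = 42.00.

42.00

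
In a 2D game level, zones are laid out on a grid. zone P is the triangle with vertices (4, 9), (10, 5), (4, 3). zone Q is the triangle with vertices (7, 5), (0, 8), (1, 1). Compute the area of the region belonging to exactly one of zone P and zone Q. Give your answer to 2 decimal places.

31.14

|zone P| = 18, |zone Q| = 23, |zone P∩zone Q| = 4.9286.
|zone P △ zone Q| = |zone P| + |zone Q| − 2·|zone P∩zone Q| = 18 + 23 − 9.8571 = 31.14.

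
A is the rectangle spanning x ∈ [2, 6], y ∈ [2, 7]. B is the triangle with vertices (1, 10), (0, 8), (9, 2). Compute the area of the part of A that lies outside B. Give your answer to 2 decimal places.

|A| = 20, |A∩B| = 4.6667.
|A ∖ B| = |A| − |A∩B| = 20 − 4.6667 = 15.33.

15.33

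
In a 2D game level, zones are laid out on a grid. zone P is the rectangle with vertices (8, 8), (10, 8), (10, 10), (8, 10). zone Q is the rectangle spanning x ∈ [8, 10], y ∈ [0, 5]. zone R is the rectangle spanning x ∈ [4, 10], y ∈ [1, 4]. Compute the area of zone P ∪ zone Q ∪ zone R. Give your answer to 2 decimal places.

By inclusion–exclusion:
Individual areas: |zone P| = 4, |zone Q| = 10, |zone R| = 18.
|zone P∩zone Q| = 0 (no overlap).
|zone P∩zone R| = 0 (no overlap).
|zone Q∩zone R|: x∈[8,10], y∈[1,4] → 2·3 = 6.
|zone P∩zone Q∩zone R| = 0.
|zone P ∪ zone Q ∪ zone R| = 32 − 6 + 0 = 26.00.

26.00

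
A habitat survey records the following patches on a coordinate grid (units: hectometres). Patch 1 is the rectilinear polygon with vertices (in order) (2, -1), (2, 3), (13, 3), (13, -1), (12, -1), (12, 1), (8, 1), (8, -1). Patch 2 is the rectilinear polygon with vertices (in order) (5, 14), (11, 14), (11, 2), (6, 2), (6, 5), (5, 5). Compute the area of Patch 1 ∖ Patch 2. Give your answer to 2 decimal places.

31.00

|Patch 1| = 36, |Patch 1∩Patch 2| = 5.
|Patch 1 ∖ Patch 2| = |Patch 1| − |Patch 1∩Patch 2| = 36 − 5 = 31.00.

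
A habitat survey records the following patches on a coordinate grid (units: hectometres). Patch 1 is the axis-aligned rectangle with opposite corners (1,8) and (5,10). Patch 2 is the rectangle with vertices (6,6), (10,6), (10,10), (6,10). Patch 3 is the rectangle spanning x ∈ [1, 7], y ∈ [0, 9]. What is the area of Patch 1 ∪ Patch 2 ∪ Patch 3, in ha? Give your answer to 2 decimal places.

By inclusion–exclusion:
Individual areas: |Patch 1| = 8, |Patch 2| = 16, |Patch 3| = 54.
|Patch 1∩Patch 2| = 0 (no overlap).
|Patch 1∩Patch 3|: x∈[1,5], y∈[8,9] → 4·1 = 4.
|Patch 2∩Patch 3|: x∈[6,7], y∈[6,9] → 1·3 = 3.
|Patch 1∩Patch 2∩Patch 3| = 0.
|Patch 1 ∪ Patch 2 ∪ Patch 3| = 78 − 7 + 0 = 71.00.

71.00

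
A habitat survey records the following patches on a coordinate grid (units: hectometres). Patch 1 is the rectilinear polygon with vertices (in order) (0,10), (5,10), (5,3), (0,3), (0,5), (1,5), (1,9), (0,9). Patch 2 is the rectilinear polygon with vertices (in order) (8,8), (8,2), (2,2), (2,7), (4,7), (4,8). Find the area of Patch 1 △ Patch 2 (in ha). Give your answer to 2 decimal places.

39.00

|Patch 1| = 31, |Patch 2| = 34, |Patch 1∩Patch 2| = 13.
|Patch 1 △ Patch 2| = |Patch 1| + |Patch 2| − 2·|Patch 1∩Patch 2| = 31 + 34 − 26 = 39.00.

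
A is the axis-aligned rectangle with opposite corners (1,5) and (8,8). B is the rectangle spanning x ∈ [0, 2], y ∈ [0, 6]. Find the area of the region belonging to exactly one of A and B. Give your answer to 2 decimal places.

31.00

|A∩B|: x∈[1,2], y∈[5,6] → 1·1 = 1.
|A △ B| = |A| + |B| − 2·|A∩B| = 21 + 12 − 2 = 31.00.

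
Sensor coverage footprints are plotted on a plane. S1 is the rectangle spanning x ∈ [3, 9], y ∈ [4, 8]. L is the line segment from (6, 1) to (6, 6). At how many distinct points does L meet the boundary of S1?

1

The segment meets the boundary at (6,4).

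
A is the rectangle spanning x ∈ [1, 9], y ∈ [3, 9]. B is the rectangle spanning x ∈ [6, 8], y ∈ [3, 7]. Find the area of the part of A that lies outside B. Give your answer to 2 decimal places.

40.00

|A∩B|: x∈[6,8], y∈[3,7] → 2·4 = 8.
|A| = 48.
|A ∖ B| = |A| − |A∩B| = 48 − 8 = 40.00.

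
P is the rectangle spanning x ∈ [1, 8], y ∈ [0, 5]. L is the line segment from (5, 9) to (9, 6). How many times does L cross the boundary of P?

The segment lies entirely outside P and never meets its boundary.

0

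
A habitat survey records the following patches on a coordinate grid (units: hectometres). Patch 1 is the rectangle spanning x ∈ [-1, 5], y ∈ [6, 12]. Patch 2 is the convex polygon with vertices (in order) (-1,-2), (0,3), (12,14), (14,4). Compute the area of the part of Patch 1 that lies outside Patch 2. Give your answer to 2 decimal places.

|Patch 1| = 36, |Patch 1∩Patch 2| = 1.3674.
|Patch 1 ∖ Patch 2| = |Patch 1| − |Patch 1∩Patch 2| = 36 − 1.3674 = 34.63.

34.63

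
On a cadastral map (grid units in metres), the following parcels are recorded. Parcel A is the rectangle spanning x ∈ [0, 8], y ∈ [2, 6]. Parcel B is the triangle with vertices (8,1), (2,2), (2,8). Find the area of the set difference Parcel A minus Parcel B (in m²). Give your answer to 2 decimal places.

18.29

|Parcel A| = 32, |Parcel A∩Parcel B| = 13.7143.
|Parcel A ∖ Parcel B| = |Parcel A| − |Parcel A∩Parcel B| = 32 − 13.7143 = 18.29.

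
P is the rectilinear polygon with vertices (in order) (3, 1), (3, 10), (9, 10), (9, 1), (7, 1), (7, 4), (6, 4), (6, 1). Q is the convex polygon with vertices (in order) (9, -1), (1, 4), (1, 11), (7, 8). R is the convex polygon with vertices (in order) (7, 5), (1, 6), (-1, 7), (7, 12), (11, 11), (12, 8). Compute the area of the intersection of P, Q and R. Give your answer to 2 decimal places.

15.44

The intersection is the polygon with vertices (7,8), (7.588,5.353), (7,5), (3,5.667), (3,9.5), (3.444,9.778).
By the shoelace formula its area is 15.44.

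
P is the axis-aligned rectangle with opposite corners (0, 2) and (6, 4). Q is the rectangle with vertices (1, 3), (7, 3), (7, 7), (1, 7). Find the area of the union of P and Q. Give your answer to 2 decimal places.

31.00

By inclusion–exclusion:
Individual areas: |P| = 12, |Q| = 24.
|P∩Q|: x∈[1,6], y∈[3,4] → 5·1 = 5.
|P ∪ Q| = 36 − 5 = 31.00.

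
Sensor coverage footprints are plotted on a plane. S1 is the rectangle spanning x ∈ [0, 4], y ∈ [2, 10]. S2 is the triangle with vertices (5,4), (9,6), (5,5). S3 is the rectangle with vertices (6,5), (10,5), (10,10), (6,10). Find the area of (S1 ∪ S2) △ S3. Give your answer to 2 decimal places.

|S1 ∪ S2| = 34.
|(S1 ∪ S2) ∩ S3| = 0.875.
|(S1 ∪ S2) △ S3| = 34 + 20 − 1.75 = 52.25.

52.25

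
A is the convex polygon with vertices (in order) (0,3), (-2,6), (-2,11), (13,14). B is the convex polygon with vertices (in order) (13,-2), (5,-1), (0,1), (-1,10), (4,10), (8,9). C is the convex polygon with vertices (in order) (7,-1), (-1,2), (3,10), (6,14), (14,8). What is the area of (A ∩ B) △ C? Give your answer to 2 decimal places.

|A ∩ B| = 31.4263.
|(A ∩ B) ∩ C| = 18.3354.
|(A ∩ B) △ C| = 31.4263 + 119.5 − 36.6708 = 114.26.

114.26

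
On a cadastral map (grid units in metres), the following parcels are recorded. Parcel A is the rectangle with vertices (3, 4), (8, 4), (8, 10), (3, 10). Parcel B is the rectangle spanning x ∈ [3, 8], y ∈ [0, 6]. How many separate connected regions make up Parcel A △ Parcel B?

2

Parcel A △ Parcel B splits into 2 disjoint pieces (area 20, area 20).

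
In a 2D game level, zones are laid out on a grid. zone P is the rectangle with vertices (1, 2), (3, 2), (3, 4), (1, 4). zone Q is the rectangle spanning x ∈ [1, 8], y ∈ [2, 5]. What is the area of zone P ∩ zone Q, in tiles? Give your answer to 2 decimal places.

|zone P∩zone Q|: x∈[1,3], y∈[2,4] → 2·2 = 4.

4.00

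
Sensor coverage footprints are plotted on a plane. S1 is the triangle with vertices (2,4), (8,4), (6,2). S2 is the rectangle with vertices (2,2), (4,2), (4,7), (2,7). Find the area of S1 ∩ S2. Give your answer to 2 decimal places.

1.00

The intersection is the polygon with vertices (4,4), (4,3), (2,4).
By the shoelace formula its area is 1.00.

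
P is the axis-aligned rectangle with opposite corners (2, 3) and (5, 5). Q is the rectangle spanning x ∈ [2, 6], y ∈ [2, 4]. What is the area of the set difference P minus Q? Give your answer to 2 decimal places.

|P∩Q|: x∈[2,5], y∈[3,4] → 3·1 = 3.
|P| = 6.
|P ∖ Q| = |P| − |P∩Q| = 6 − 3 = 3.00.

3.00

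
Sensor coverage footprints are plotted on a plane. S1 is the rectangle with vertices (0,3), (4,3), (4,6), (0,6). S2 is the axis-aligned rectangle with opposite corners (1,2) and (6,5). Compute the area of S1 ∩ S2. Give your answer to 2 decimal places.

6.00

|S1∩S2|: x∈[1,4], y∈[3,5] → 3·2 = 6.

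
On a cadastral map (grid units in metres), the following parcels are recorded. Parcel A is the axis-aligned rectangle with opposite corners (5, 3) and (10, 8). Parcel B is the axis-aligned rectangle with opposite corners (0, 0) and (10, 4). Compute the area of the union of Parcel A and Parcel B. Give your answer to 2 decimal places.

60.00

By inclusion–exclusion:
Individual areas: |Parcel A| = 25, |Parcel B| = 40.
|Parcel A∩Parcel B|: x∈[5,10], y∈[3,4] → 5·1 = 5.
|Parcel A ∪ Parcel B| = 65 − 5 = 60.00.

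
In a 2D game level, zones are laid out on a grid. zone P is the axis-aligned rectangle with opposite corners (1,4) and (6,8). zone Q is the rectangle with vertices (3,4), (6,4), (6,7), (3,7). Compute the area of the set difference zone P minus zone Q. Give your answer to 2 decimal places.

11.00

|zone P∩zone Q|: x∈[3,6], y∈[4,7] → 3·3 = 9.
|zone P| = 20.
|zone P ∖ zone Q| = |zone P| − |zone P∩zone Q| = 20 − 9 = 11.00.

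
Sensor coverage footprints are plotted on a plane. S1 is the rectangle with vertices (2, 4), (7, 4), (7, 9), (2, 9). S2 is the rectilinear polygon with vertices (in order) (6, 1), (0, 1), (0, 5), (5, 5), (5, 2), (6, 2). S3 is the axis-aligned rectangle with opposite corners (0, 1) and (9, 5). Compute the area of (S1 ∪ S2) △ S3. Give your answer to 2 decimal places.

|S1 ∪ S2| = 43.
|(S1 ∪ S2) ∩ S3| = 23.
|(S1 ∪ S2) △ S3| = 43 + 36 − 46 = 33.00.

33.00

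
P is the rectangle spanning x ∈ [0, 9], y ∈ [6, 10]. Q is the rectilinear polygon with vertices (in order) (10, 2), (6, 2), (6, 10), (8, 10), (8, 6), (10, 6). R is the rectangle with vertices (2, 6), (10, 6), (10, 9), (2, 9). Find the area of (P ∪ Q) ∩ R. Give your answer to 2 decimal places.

|P ∪ Q| = 52.
|(P ∪ Q) ∩ R| = 21.00.

21.00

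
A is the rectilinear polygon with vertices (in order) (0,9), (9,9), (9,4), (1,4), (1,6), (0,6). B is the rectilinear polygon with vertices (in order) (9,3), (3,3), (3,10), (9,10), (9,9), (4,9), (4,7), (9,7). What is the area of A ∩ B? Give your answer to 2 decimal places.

20.00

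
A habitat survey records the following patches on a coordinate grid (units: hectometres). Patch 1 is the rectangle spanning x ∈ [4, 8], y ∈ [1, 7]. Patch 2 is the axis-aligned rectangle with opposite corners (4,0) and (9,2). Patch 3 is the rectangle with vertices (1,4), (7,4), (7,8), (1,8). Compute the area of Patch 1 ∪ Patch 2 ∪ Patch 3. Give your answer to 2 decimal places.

45.00

By inclusion–exclusion:
Individual areas: |Patch 1| = 24, |Patch 2| = 10, |Patch 3| = 24.
|Patch 1∩Patch 2|: x∈[4,8], y∈[1,2] → 4·1 = 4.
|Patch 1∩Patch 3|: x∈[4,7], y∈[4,7] → 3·3 = 9.
|Patch 2∩Patch 3| = 0 (no overlap).
|Patch 1∩Patch 2∩Patch 3| = 0.
|Patch 1 ∪ Patch 2 ∪ Patch 3| = 58 − 13 + 0 = 45.00.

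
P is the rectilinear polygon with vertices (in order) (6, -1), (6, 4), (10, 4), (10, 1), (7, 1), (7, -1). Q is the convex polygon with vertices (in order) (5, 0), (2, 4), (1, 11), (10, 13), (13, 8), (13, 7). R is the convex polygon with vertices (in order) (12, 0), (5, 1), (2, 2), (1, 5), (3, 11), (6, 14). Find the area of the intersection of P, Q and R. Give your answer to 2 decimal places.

The intersection is the polygon with vertices (9.571,4), (6,0.875), (6,4).
By the shoelace formula its area is 5.58.

5.58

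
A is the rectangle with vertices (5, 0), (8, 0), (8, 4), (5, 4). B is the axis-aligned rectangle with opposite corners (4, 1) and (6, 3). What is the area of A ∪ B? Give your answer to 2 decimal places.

14.00

By inclusion–exclusion:
Individual areas: |A| = 12, |B| = 4.
|A∩B|: x∈[5,6], y∈[1,3] → 1·2 = 2.
|A ∪ B| = 16 − 2 = 14.00.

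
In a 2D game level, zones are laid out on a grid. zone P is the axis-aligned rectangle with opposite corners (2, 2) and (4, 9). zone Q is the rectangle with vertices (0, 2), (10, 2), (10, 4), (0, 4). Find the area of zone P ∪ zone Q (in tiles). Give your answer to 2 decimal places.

30.00

By inclusion–exclusion:
Individual areas: |zone P| = 14, |zone Q| = 20.
|zone P∩zone Q|: x∈[2,4], y∈[2,4] → 2·2 = 4.
|zone P ∪ zone Q| = 34 − 4 = 30.00.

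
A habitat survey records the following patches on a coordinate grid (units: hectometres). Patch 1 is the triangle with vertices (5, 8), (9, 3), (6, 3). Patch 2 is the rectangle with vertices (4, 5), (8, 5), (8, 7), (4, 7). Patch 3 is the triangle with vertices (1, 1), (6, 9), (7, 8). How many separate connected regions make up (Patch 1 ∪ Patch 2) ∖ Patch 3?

(Patch 1 ∪ Patch 2) ∖ Patch 3 splits into 3 disjoint pieces (area 10.2286, area 0.45, area 0.0359).

3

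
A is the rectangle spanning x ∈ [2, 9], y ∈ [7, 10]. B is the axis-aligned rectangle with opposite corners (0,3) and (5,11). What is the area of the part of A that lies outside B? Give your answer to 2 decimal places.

|A∩B|: x∈[2,5], y∈[7,10] → 3·3 = 9.
|A| = 21.
|A ∖ B| = |A| − |A∩B| = 21 − 9 = 12.00.

12.00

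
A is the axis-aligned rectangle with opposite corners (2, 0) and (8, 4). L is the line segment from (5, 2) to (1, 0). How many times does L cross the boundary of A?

1

The segment meets the boundary at (2,0.5).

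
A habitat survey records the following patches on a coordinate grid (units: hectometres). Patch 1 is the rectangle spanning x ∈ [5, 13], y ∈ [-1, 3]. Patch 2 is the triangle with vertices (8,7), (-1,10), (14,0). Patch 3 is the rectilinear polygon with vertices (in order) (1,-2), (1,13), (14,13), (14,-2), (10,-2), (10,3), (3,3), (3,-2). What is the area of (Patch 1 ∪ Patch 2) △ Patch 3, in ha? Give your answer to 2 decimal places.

149.48

|Patch 1 ∪ Patch 2| = 51.8571.
|(Patch 1 ∪ Patch 2) ∩ Patch 3| = 31.1905.
|(Patch 1 ∪ Patch 2) △ Patch 3| = 51.8571 + 160 − 62.381 = 149.48.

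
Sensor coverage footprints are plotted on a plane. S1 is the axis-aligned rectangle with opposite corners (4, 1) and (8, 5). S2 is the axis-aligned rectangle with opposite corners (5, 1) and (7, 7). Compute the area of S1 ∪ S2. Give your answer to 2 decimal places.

20.00

By inclusion–exclusion:
Individual areas: |S1| = 16, |S2| = 12.
|S1∩S2|: x∈[5,7], y∈[1,5] → 2·4 = 8.
|S1 ∪ S2| = 28 − 8 = 20.00.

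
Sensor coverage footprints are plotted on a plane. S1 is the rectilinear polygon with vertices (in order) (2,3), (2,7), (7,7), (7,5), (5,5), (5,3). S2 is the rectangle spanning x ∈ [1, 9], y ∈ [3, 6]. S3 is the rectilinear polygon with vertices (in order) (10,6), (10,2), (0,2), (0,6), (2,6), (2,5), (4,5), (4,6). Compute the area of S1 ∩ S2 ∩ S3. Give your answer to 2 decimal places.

9.00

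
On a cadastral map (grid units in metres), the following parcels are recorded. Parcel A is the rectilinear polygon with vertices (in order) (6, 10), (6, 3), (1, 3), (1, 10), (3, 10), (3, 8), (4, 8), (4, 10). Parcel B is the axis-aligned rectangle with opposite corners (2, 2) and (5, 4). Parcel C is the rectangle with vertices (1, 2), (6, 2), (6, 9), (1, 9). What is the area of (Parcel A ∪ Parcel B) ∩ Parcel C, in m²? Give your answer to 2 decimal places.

32.00

|Parcel A ∪ Parcel B| = 36.
|(Parcel A ∪ Parcel B) ∩ Parcel C| = 32.00.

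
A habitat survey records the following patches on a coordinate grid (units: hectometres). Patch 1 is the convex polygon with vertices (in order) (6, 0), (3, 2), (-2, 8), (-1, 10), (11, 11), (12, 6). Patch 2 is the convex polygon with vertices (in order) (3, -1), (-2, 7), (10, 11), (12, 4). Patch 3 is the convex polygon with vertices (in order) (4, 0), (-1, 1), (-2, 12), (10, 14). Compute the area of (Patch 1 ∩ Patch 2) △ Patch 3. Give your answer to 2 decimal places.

98.85

|Patch 1 ∩ Patch 2| = 77.0739.
|(Patch 1 ∩ Patch 2) ∩ Patch 3| = 41.6131.
|(Patch 1 ∩ Patch 2) △ Patch 3| = 77.0739 + 105 − 83.2262 = 98.85.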